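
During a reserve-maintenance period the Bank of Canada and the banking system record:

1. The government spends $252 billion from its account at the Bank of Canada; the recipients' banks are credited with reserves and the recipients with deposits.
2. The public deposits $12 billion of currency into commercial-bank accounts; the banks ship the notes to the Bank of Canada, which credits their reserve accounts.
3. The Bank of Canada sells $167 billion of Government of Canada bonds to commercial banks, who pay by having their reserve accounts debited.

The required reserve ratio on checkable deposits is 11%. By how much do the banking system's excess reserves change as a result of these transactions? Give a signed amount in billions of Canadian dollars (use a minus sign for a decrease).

+$67.96 billion

Government spending $252 billion: reserves +$252B, deposits +$252B.
Currency deposit $12 billion: reserves +$12B, deposits +$12B.
OMO sale (to banks) $167 billion: reserves −$167B, deposits 0.
Totals: Δreserves = +$97B, Δdeposits = +$264B.
Δrequired reserves = 11% × +$264B = +$29.04B.
Δexcess reserves = Δreserves − Δrequired = +$97B − (+$29.04B) = +$67.96 billion.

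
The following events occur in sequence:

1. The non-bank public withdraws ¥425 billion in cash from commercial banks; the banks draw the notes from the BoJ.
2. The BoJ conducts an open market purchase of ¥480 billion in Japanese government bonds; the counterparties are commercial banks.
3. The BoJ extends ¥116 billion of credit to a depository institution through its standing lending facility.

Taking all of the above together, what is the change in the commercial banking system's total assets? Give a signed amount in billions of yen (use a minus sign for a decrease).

-¥309 billion

BoJ balance sheet:
  Assets:      Securities +¥480B, Loans to banks +¥116B
  Liabilities: Bank reserves +¥171B, Currency in circulation +¥425B
Commercial banking system:
  Assets:      Reserves at CB +¥171B, Securities −¥480B
  Liabilities: Checkable deposits −¥425B, Borrowings from CB +¥116B
Change in total bank assets = -¥309 billion.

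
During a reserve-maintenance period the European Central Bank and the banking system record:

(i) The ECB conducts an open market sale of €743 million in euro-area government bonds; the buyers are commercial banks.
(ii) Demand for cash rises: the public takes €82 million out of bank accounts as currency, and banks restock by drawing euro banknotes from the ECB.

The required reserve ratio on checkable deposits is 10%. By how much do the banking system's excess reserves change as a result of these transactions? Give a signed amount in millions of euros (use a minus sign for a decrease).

-€816.8 million

OMO sale (to banks) €743 million: reserves −€743M, deposits 0.
Currency withdrawal €82 million: reserves −€82M, deposits −€82M.
Totals: Δreserves = −€825M, Δdeposits = −€82M.
Δrequired reserves = 10% × −€82M = −€8.2M.
Δexcess reserves = Δreserves − Δrequired = −€825M − (−€8.2M) = -€816.8 million.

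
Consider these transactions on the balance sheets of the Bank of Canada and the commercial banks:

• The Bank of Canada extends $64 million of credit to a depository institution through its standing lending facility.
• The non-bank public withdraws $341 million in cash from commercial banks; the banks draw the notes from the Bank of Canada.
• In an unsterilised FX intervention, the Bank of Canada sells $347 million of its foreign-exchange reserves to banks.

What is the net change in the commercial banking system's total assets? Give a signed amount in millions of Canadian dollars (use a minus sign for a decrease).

Bank of Canada balance sheet:
  Assets:      Loans to banks +$64M, Foreign assets −$347M
  Liabilities: Bank reserves −$624M, Currency in circulation +$341M
Commercial banking system:
  Assets:      Reserves at CB −$624M, Foreign assets +$347M
  Liabilities: Checkable deposits −$341M, Borrowings from CB +$64M
Change in total bank assets = -$277 million.

-$277 million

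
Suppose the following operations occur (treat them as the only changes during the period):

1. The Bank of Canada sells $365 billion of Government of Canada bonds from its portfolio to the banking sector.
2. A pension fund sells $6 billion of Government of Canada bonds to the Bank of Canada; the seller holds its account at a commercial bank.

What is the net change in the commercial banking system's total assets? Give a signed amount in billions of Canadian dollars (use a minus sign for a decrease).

OMO sale (to banks) $365 billion: just an asset swap on bank balance sheets → 0.
Asset purchase (from non-banks) $6 billion: bank balance sheets expand → +$6B.
Net: 0 + 6 = +$6 billion.

+$6 billion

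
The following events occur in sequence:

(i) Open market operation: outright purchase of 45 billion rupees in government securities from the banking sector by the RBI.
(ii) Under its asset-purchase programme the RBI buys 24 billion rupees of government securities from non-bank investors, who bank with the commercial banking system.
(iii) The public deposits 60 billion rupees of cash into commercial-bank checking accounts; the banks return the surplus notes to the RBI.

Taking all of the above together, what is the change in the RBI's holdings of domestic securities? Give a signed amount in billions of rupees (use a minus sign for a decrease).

+69 billion

OMO purchase (from banks) 45 billion rupees: securities added to the RBI's portfolio → +45B.
Asset purchase (from non-banks) 24 billion rupees: securities added to the RBI's portfolio → +24B.
Currency deposit 60 billion rupees: the RBI's securities portfolio is untouched → 0.
Net: 45 + 24 + 0 = +69 billion.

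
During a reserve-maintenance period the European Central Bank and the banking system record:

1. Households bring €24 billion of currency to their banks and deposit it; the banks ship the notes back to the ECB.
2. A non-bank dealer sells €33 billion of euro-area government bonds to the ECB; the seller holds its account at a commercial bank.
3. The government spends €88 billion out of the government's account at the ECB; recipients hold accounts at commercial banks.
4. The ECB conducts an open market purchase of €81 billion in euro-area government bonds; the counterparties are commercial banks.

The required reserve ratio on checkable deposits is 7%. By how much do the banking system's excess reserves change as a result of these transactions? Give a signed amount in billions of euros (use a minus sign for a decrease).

+€215.85 billion

Currency deposit €24 billion: reserves +€24B, deposits +€24B.
Asset purchase (from non-banks) €33 billion: reserves +€33B, deposits +€33B.
Government spending €88 billion: reserves +€88B, deposits +€88B.
OMO purchase (from banks) €81 billion: reserves +€81B, deposits 0.
Totals: Δreserves = +€226B, Δdeposits = +€145B.
Δrequired reserves = 7% × +€145B = +€10.15B.
Δexcess reserves = Δreserves − Δrequired = +€226B − (+€10.15B) = +€215.85 billion.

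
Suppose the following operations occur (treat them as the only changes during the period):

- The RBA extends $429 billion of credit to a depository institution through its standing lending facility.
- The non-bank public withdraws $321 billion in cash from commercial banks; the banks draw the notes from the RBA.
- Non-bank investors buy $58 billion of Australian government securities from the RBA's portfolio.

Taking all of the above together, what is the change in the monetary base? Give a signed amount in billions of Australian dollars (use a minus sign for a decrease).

+$371 billion

RBA balance sheet:
  Assets:      Securities −$58B, Loans to banks +$429B
  Liabilities: Bank reserves +$50B, Currency in circulation +$321B
Monetary base = currency + reserves: +$321B + (+$50B) = +$371 billion.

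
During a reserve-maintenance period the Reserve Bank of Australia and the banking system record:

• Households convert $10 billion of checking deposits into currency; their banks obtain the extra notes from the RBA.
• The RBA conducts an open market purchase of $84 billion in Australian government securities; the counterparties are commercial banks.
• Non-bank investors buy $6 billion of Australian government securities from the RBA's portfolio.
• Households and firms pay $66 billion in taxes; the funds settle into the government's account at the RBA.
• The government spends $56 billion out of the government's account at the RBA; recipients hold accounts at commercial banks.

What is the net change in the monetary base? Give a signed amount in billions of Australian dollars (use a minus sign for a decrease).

Currency withdrawal $10 billion: just a shift between currency and reserves — both are base money → 0.
OMO purchase (from banks) $84 billion: RBA balance sheet expands → +$84B.
Asset sale (to non-banks) $6 billion: RBA balance sheet contracts → −$6B.
Government account inflow $66 billion: reserves shift to a non-base liability → −$66B.
Government spending $56 billion: a non-base liability converts back to reserves → +$56B.
Net: 0 + 84 − 6 − 66 + 56 = +$68 billion.

+$68 billion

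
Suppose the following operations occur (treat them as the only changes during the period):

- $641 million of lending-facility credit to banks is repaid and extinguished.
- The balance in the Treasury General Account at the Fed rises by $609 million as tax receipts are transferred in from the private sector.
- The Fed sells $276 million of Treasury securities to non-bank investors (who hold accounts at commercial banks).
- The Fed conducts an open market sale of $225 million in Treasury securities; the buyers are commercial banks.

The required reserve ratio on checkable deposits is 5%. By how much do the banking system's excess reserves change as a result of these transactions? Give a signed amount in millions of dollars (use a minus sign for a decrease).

Discount-window repayment $641 million: reserves −$641M, deposits 0.
Government account inflow $609 million: reserves −$609M, deposits −$609M.
Asset sale (to non-banks) $276 million: reserves −$276M, deposits −$276M.
OMO sale (to banks) $225 million: reserves −$225M, deposits 0.
Totals: Δreserves = −$1751M, Δdeposits = −$885M.
Δrequired reserves = 5% × −$885M = −$44.25M.
Δexcess reserves = Δreserves − Δrequired = −$1751M − (−$44.25M) = -$1706.75 million.

-$1706.75 million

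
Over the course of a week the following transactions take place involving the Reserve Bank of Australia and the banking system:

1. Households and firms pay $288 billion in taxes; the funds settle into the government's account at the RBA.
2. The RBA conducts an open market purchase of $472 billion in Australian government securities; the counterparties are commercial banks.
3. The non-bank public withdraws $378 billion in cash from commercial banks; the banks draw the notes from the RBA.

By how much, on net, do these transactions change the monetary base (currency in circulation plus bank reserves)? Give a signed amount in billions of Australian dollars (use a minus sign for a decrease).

+$184 billion

Government account inflow $288 billion: reserves shift to a non-base liability → −$288B.
OMO purchase (from banks) $472 billion: RBA balance sheet expands → +$472B.
Currency withdrawal $378 billion: just a shift between currency and reserves — both are base money → 0.
Net: −288 + 472 + 0 = +$184 billion.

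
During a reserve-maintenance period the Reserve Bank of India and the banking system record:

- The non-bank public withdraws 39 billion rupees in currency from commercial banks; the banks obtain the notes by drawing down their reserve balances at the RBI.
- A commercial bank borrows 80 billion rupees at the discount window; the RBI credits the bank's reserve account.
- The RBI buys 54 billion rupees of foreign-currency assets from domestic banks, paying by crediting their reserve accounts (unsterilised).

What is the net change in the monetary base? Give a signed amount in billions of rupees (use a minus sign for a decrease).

RBI balance sheet:
  Assets:      Loans to banks +80B, Foreign assets +54B
  Liabilities: Bank reserves +95B, Currency in circulation +39B
Commercial banking system:
  Assets:      Reserves at CB +95B, Foreign assets −54B
  Liabilities: Checkable deposits −39B, Borrowings from CB +80B
Monetary base = currency + reserves: +39B + (+95B) = +134 billion.

+134 billion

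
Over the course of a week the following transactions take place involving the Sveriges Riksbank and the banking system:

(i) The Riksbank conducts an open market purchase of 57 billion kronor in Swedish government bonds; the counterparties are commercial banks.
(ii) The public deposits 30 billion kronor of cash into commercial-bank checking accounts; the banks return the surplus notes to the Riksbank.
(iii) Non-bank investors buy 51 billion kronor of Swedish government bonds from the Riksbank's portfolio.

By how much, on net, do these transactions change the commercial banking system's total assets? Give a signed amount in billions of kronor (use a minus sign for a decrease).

Riksbank balance sheet:
  Assets:      Securities +6B
  Liabilities: Bank reserves +36B, Currency in circulation −30B
Commercial banking system:
  Assets:      Reserves at CB +36B, Securities −57B
  Liabilities: Checkable deposits −21B
Change in total bank assets = -21 billion.

-21 billion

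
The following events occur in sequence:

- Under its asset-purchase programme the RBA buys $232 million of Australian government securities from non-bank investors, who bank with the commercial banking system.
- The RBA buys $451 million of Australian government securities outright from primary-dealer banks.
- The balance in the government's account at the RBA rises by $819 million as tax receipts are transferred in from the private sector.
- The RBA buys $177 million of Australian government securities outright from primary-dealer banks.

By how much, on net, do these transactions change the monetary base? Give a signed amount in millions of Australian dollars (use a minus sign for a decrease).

+$41 million

Asset purchase (from non-banks) $232 million: RBA balance sheet expands → +$232M.
OMO purchase (from banks) $451 million: RBA balance sheet expands → +$451M.
Government account inflow $819 million: reserves shift to a non-base liability → −$819M.
OMO purchase (from banks) $177 million: RBA balance sheet expands → +$177M.
Net: 232 + 451 − 819 + 177 = +$41 million.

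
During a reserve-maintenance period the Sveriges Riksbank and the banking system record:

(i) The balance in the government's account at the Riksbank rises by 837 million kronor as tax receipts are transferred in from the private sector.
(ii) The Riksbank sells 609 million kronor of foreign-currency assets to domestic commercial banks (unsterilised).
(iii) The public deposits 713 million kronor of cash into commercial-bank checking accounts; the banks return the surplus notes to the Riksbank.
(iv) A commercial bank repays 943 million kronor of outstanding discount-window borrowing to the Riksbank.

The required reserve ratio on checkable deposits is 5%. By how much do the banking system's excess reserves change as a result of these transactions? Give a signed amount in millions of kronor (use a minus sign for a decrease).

Government account inflow 837 million kronor: reserves −837M, deposits −837M.
FX sale 609 million kronor: reserves −609M, deposits 0.
Currency deposit 713 million kronor: reserves +713M, deposits +713M.
Discount-window repayment 943 million kronor: reserves −943M, deposits 0.
Totals: Δreserves = −1676M, Δdeposits = −124M.
Δrequired reserves = 5% × −124M = −6.2M.
Δexcess reserves = Δreserves − Δrequired = −1676M − (−6.2M) = -1669.8 million.

-1669.8 million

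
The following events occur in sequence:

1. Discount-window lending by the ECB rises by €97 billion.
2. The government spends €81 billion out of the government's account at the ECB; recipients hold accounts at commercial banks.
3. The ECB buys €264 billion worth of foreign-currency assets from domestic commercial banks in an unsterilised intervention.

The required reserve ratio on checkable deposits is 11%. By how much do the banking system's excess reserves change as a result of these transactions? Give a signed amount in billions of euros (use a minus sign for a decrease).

Discount-window loan €97 billion: reserves +€97B, deposits 0.
Government spending €81 billion: reserves +€81B, deposits +€81B.
FX purchase €264 billion: reserves +€264B, deposits 0.
Totals: Δreserves = +€442B, Δdeposits = +€81B.
Δrequired reserves = 11% × +€81B = +€8.91B.
Δexcess reserves = Δreserves − Δrequired = +€442B − (+€8.91B) = +€433.09 billion.

+€433.09 billion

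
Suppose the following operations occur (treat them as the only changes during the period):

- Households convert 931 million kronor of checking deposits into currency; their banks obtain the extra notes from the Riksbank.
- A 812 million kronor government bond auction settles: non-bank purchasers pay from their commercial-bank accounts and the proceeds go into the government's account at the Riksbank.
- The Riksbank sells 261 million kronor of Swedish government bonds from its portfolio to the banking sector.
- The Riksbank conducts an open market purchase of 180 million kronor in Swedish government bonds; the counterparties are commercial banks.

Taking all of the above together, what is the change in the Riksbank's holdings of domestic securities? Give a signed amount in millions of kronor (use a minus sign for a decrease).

Currency withdrawal 931 million kronor: the Riksbank's securities portfolio is untouched → 0.
Government account inflow 812 million kronor: the Riksbank's securities portfolio is untouched → 0.
OMO sale (to banks) 261 million kronor: securities removed from the Riksbank's portfolio → −261M.
OMO purchase (from banks) 180 million kronor: securities added to the Riksbank's portfolio → +180M.
Net: 0 + 0 − 261 + 180 = -81 million.

-81 million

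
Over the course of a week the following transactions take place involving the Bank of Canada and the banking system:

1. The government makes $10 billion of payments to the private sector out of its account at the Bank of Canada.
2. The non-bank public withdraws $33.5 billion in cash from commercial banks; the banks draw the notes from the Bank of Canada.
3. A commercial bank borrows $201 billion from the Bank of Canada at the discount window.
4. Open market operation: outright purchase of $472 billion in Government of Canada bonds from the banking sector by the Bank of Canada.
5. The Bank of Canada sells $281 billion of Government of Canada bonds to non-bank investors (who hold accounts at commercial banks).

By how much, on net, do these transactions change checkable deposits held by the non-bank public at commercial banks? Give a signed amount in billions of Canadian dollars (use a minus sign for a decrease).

-$304.5 billion

Bank of Canada balance sheet:
  Assets:      Securities +$191B, Loans to banks +$201B
  Liabilities: Bank reserves +$368.5B, Currency in circulation +$33.5B, Government deposits −$10B
Commercial banking system:
  Assets:      Reserves at CB +$368.5B, Securities −$472B
  Liabilities: Checkable deposits −$304.5B, Borrowings from CB +$201B
So the change in checkable deposits held by the non-bank public at commercial banks is -$304.5 billion.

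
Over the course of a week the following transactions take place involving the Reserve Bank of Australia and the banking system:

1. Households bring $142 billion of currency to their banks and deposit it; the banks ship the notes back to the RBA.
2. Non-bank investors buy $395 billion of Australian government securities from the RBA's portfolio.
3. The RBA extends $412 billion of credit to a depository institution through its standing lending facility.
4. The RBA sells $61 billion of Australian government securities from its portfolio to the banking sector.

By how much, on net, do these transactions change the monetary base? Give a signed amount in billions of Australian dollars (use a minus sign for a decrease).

Currency deposit $142 billion: just a shift between currency and reserves — both are base money → 0.
Asset sale (to non-banks) $395 billion: RBA balance sheet contracts → −$395B.
Discount-window loan $412 billion: RBA balance sheet expands → +$412B.
OMO sale (to banks) $61 billion: RBA balance sheet contracts → −$61B.
Net: 0 − 395 + 412 − 61 = -$44 billion.

-$44 billion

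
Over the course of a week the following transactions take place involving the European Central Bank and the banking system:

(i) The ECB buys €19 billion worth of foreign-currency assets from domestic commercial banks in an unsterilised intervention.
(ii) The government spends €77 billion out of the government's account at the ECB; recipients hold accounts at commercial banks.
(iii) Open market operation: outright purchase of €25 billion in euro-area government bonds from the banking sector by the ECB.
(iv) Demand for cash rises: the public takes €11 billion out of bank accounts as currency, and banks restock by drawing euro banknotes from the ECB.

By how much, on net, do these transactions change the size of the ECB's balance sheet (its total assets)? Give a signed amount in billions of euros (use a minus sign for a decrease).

FX purchase €19 billion: an ECB asset is acquired → +€19B.
Government spending €77 billion: only the composition of liabilities changes → 0.
OMO purchase (from banks) €25 billion: an ECB asset is acquired → +€25B.
Currency withdrawal €11 billion: only the composition of liabilities changes → 0.
Net: 19 + 0 + 25 + 0 = +€44 billion.

+€44 billion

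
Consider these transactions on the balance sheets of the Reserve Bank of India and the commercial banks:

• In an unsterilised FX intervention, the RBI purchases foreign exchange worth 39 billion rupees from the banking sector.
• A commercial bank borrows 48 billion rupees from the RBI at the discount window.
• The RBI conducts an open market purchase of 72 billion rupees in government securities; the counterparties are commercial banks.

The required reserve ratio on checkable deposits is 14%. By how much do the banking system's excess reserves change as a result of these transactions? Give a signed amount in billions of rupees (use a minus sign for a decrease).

+159 billion

FX purchase 39 billion rupees: reserves +39B, deposits 0.
Discount-window loan 48 billion rupees: reserves +48B, deposits 0.
OMO purchase (from banks) 72 billion rupees: reserves +72B, deposits 0.
Totals: Δreserves = +159B, Δdeposits = 0.
Δrequired reserves = 14% × 0 = 0.
Δexcess reserves = Δreserves − Δrequired = +159B − (0) = +159 billion.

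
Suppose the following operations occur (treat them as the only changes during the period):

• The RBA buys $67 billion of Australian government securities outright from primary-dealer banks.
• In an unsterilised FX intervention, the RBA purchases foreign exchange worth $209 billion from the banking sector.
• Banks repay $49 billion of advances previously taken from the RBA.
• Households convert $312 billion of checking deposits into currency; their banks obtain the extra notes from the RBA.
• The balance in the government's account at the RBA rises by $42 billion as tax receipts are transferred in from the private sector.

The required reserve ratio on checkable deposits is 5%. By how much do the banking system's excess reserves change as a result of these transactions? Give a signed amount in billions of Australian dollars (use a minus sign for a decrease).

OMO purchase (from banks) $67 billion: reserves +$67B, deposits 0.
FX purchase $209 billion: reserves +$209B, deposits 0.
Discount-window repayment $49 billion: reserves −$49B, deposits 0.
Currency withdrawal $312 billion: reserves −$312B, deposits −$312B.
Government account inflow $42 billion: reserves −$42B, deposits −$42B.
Totals: Δreserves = −$127B, Δdeposits = −$354B.
Δrequired reserves = 5% × −$354B = −$17.7B.
Δexcess reserves = Δreserves − Δrequired = −$127B − (−$17.7B) = -$109.3 billion.

-$109.3 billion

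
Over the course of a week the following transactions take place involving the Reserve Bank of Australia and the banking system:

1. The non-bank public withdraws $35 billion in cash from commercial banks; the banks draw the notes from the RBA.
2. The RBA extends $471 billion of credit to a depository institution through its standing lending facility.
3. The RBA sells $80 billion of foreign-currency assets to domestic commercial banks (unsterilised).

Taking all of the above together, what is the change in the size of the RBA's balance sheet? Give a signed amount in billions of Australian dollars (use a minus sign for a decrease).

+$391 billion

Currency withdrawal $35 billion: only the composition of liabilities changes → 0.
Discount-window loan $471 billion: an RBA asset is acquired → +$471B.
FX sale $80 billion: an RBA asset is shed → −$80B.
Net: 0 + 471 − 80 = +$391 billion.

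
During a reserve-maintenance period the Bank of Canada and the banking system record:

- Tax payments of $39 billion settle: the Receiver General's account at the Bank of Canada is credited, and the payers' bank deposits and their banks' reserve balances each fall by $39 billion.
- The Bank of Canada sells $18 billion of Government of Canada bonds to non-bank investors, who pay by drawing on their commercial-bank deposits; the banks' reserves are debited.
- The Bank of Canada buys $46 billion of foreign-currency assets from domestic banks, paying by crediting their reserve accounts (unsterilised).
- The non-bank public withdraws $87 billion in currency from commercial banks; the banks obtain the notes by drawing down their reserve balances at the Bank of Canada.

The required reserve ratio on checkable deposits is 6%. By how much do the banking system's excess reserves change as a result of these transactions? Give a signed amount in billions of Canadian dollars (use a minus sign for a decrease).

-$89.36 billion

Government account inflow $39 billion: reserves −$39B, deposits −$39B.
Asset sale (to non-banks) $18 billion: reserves −$18B, deposits −$18B.
FX purchase $46 billion: reserves +$46B, deposits 0.
Currency withdrawal $87 billion: reserves −$87B, deposits −$87B.
Totals: Δreserves = −$98B, Δdeposits = −$144B.
Δrequired reserves = 6% × −$144B = −$8.64B.
Δexcess reserves = Δreserves − Δrequired = −$98B − (−$8.64B) = -$89.36 billion.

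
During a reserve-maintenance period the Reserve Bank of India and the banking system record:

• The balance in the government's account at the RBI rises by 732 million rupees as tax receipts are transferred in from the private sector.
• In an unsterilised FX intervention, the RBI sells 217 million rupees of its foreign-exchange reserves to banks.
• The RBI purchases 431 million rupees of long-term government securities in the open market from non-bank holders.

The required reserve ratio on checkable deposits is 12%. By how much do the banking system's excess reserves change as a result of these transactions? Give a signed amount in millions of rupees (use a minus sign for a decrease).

-481.88 million

Government account inflow 732 million rupees: reserves −732M, deposits −732M.
FX sale 217 million rupees: reserves −217M, deposits 0.
Asset purchase (from non-banks) 431 million rupees: reserves +431M, deposits +431M.
Totals: Δreserves = −518M, Δdeposits = −301M.
Δrequired reserves = 12% × −301M = −36.12M.
Δexcess reserves = Δreserves − Δrequired = −518M − (−36.12M) = -481.88 million.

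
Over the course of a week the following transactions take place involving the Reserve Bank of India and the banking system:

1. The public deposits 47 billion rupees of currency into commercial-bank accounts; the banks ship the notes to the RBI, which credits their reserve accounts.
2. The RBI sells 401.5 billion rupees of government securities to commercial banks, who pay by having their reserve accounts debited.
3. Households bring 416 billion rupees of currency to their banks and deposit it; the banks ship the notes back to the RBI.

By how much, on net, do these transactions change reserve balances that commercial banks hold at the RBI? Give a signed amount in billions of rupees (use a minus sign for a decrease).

+61.5 billion

Currency deposit 47 billion rupees: returned notes are swapped for reserve credit → +47B.
OMO sale (to banks) 401.5 billion rupees: the buying banks pay out of their reserve balances → −401.5B.
Currency deposit 416 billion rupees: returned notes are swapped for reserve credit → +416B.
Net: 47 − 401.5 + 416 = +61.5 billion.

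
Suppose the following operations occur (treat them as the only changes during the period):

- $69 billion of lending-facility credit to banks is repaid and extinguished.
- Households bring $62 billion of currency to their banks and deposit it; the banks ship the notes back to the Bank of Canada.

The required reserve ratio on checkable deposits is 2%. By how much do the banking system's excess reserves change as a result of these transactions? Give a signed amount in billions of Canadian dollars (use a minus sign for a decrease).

-$8.24 billion

Discount-window repayment $69 billion: reserves −$69B, deposits 0.
Currency deposit $62 billion: reserves +$62B, deposits +$62B.
Totals: Δreserves = −$7B, Δdeposits = +$62B.
Δrequired reserves = 2% × +$62B = +$1.24B.
Δexcess reserves = Δreserves − Δrequired = −$7B − (+$1.24B) = -$8.24 billion.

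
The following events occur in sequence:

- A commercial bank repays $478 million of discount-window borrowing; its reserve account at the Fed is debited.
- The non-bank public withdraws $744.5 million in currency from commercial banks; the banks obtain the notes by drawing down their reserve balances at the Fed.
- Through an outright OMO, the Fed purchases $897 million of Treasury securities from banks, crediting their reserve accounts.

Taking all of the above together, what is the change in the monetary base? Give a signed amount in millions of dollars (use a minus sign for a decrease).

Fed balance sheet:
  Assets:      Securities +$897M, Loans to banks −$478M
  Liabilities: Bank reserves −$325.5M, Currency in circulation +$744.5M
Commercial banking system:
  Assets:      Reserves at CB −$325.5M, Securities −$897M
  Liabilities: Checkable deposits −$744.5M, Borrowings from CB −$478M
Monetary base = currency + reserves: +$744.5M + (−$325.5M) = +$419 million.

+$419 million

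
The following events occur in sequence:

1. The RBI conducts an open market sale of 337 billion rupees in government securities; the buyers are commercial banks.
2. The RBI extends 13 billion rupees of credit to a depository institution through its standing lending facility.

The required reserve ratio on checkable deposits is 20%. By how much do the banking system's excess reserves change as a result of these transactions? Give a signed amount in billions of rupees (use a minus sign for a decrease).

-324 billion

OMO sale (to banks) 337 billion rupees: reserves −337B, deposits 0.
Discount-window loan 13 billion rupees: reserves +13B, deposits 0.
Totals: Δreserves = −324B, Δdeposits = 0.
Δrequired reserves = 20% × 0 = 0.
Δexcess reserves = Δreserves − Δrequired = −324B − (0) = -324 billion.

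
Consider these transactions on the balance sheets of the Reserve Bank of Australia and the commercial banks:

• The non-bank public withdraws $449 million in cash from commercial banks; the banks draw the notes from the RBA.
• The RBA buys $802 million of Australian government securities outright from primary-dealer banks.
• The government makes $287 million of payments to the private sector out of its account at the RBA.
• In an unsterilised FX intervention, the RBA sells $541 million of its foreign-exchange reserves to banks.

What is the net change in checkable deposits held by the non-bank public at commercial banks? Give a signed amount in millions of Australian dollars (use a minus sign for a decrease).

-$162 million

RBA balance sheet:
  Assets:      Securities +$802M, Foreign assets −$541M
  Liabilities: Bank reserves +$99M, Currency in circulation +$449M, Government deposits −$287M
Commercial banking system:
  Assets:      Reserves at CB +$99M, Securities −$802M, Foreign assets +$541M
  Liabilities: Checkable deposits −$162M
So the change in checkable deposits held by the non-bank public at commercial banks is -$162 million.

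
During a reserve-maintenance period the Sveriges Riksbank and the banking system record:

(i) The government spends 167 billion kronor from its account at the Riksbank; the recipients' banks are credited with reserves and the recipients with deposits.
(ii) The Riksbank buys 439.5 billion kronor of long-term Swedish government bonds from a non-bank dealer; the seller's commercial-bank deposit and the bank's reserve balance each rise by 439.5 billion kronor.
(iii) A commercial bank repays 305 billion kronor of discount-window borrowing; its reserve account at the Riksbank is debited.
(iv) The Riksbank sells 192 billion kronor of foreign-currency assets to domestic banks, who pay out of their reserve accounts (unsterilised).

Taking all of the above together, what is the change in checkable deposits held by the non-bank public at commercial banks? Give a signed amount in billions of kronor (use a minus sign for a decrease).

Riksbank balance sheet:
  Assets:      Securities +439.5B, Loans to banks −305B, Foreign assets −192B
  Liabilities: Bank reserves +109.5B, Government deposits −167B
Commercial banking system:
  Assets:      Reserves at CB +109.5B, Foreign assets +192B
  Liabilities: Checkable deposits +606.5B, Borrowings from CB −305B
So the change in checkable deposits held by the non-bank public at commercial banks is +606.5 billion.

+606.5 billion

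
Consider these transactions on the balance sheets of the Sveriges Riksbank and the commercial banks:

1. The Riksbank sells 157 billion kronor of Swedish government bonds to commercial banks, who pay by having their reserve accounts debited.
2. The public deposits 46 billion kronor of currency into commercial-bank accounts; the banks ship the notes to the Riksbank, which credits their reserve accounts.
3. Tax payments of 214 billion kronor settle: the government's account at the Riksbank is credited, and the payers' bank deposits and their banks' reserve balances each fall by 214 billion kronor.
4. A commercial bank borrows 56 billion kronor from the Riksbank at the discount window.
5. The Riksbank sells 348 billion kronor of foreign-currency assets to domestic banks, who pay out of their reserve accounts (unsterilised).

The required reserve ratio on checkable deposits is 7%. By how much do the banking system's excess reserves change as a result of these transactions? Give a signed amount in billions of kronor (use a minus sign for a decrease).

-605.24 billion

OMO sale (to banks) 157 billion kronor: reserves −157B, deposits 0.
Currency deposit 46 billion kronor: reserves +46B, deposits +46B.
Government account inflow 214 billion kronor: reserves −214B, deposits −214B.
Discount-window loan 56 billion kronor: reserves +56B, deposits 0.
FX sale 348 billion kronor: reserves −348B, deposits 0.
Totals: Δreserves = −617B, Δdeposits = −168B.
Δrequired reserves = 7% × −168B = −11.76B.
Δexcess reserves = Δreserves − Δrequired = −617B − (−11.76B) = -605.24 billion.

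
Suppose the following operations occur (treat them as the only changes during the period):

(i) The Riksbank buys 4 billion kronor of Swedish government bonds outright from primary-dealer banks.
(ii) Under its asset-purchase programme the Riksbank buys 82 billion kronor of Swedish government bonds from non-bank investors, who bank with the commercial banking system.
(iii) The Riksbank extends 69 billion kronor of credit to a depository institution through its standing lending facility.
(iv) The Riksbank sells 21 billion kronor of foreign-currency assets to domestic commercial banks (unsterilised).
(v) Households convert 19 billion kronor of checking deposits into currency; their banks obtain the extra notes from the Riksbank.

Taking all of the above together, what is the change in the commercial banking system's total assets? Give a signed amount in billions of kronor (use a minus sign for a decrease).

+132 billion

Riksbank balance sheet:
  Assets:      Securities +86B, Loans to banks +69B, Foreign assets −21B
  Liabilities: Bank reserves +115B, Currency in circulation +19B
Commercial banking system:
  Assets:      Reserves at CB +115B, Securities −4B, Foreign assets +21B
  Liabilities: Checkable deposits +63B, Borrowings from CB +69B
Change in total bank assets = +132 billion.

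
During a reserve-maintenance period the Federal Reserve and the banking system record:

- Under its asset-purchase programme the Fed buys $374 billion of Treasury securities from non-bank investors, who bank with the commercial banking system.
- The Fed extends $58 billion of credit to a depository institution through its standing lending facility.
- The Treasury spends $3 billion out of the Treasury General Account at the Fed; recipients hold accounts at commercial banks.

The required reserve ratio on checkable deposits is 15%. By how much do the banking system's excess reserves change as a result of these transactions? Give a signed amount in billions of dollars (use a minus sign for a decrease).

Asset purchase (from non-banks) $374 billion: reserves +$374B, deposits +$374B.
Discount-window loan $58 billion: reserves +$58B, deposits 0.
Government spending $3 billion: reserves +$3B, deposits +$3B.
Totals: Δreserves = +$435B, Δdeposits = +$377B.
Δrequired reserves = 15% × +$377B = +$56.55B.
Δexcess reserves = Δreserves − Δrequired = +$435B − (+$56.55B) = +$378.45 billion.

+$378.45 billion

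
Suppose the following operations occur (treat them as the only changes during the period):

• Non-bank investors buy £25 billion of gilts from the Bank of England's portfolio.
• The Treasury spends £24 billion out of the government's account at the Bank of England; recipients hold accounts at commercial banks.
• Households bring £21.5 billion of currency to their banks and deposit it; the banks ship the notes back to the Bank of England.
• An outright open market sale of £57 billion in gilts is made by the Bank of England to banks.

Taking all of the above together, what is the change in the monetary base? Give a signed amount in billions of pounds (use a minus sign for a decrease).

-£58 billion

Bank of England balance sheet:
  Assets:      Securities −£82B
  Liabilities: Bank reserves −£36.5B, Currency in circulation −£21.5B, Government deposits −£24B
Commercial banking system:
  Assets:      Reserves at CB −£36.5B, Securities +£57B
  Liabilities: Checkable deposits +£20.5B
Monetary base = currency + reserves: −£21.5B + (−£36.5B) = -£58 billion.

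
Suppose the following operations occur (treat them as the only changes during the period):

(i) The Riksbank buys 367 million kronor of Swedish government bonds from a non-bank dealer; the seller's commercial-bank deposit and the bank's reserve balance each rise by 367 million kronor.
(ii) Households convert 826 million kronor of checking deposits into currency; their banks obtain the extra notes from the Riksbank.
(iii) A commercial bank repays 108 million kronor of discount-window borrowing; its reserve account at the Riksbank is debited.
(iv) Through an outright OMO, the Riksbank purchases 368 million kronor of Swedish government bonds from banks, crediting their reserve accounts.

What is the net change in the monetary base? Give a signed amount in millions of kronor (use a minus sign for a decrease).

+627 million

Asset purchase (from non-banks) 367 million kronor: Riksbank balance sheet expands → +367M.
Currency withdrawal 826 million kronor: just a shift between currency and reserves — both are base money → 0.
Discount-window repayment 108 million kronor: Riksbank balance sheet contracts → −108M.
OMO purchase (from banks) 368 million kronor: Riksbank balance sheet expands → +368M.
Net: 367 + 0 − 108 + 368 = +627 million.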